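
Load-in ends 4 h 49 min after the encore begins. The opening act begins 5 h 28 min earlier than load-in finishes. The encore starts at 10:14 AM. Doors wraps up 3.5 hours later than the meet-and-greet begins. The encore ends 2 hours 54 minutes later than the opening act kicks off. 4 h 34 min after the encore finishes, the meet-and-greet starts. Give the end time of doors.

8:33 PM

Load-in ends at 10:14 AM + 289 min = 3:03 PM.
The opening act starts at 3:03 PM − 328 min = 9:35 AM.
The encore ends at 9:35 AM + 174 min = 12:29 PM.
The meet-and-greet starts at 12:29 PM + 274 min = 5:03 PM.
Doors ends at 5:03 PM + 210 min = 8:33 PM.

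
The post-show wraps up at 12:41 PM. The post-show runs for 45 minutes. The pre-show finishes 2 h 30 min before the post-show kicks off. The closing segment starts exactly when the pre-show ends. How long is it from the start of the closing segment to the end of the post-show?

The post-show starts at 12:41 PM − 45 min = 11:56 AM.
The pre-show ends at 11:56 AM − 150 min = 9:26 AM.
So the closing segment starts at 9:26 AM.
From 9:26 AM to 12:41 PM is 3 hours 15 minutes.

3 hours 15 minutes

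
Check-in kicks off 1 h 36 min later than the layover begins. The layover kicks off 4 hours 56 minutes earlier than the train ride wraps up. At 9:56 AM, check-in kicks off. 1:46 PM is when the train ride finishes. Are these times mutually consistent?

No

The layover starts at 1:46 PM − 296 min = 8:50 AM.
Check-in starts at 8:50 AM + 96 min = 10:26 AM.
But check-in is also said to start at 9:56 AM — a 30-minute conflict.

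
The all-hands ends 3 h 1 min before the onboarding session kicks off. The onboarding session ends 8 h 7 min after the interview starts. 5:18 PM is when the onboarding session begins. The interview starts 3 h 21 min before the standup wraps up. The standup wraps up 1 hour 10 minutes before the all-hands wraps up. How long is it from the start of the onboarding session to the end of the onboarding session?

35 minutes

The all-hands ends at 5:18 PM − 181 min = 2:17 PM.
The standup ends at 2:17 PM − 70 min = 1:07 PM.
The interview starts at 1:07 PM − 201 min = 9:46 AM.
The onboarding session ends at 9:46 AM + 487 min = 5:53 PM.
From 5:18 PM to 5:53 PM is 35 minutes.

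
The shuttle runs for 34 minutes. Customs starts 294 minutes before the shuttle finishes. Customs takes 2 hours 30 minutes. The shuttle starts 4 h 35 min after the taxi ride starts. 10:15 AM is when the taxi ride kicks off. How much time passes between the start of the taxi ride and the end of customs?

165 minutes

The shuttle starts at 10:15 AM + 275 min = 2:50 PM.
The shuttle ends at 2:50 PM + 34 min = 3:24 PM.
Customs starts at 3:24 PM − 294 min = 10:30 AM.
Customs ends at 10:30 AM + 150 min = 1:00 PM.
From 10:15 AM to 1:00 PM is 165 minutes.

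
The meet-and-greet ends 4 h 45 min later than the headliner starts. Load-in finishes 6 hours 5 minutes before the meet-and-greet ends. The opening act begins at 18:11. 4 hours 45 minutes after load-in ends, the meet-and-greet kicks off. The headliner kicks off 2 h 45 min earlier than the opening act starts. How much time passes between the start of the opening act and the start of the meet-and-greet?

The headliner starts at 18:11 − 165 min = 15:26.
The meet-and-greet ends at 15:26 + 285 min = 20:11.
Load-in ends at 20:11 − 365 min = 14:06.
The meet-and-greet starts at 14:06 + 285 min = 18:51.
From 18:11 to 18:51 is 40 minutes.

40 minutes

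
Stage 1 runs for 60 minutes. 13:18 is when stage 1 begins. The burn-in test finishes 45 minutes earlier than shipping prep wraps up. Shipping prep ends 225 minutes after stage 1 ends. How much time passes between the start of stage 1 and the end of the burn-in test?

Stage 1 ends at 13:18 + 60 min = 14:18.
Shipping prep ends at 14:18 + 225 min = 18:03.
The burn-in test ends at 18:03 − 45 min = 17:18.
From 13:18 to 17:18 is 4 hours.

4 hours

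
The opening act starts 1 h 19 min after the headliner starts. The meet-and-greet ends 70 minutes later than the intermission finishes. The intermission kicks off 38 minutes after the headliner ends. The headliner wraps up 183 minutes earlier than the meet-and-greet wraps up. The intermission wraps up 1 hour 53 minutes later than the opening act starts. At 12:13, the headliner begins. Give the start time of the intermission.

14:10

The opening act starts at 12:13 + 79 min = 13:32.
The intermission ends at 13:32 + 113 min = 15:25.
The meet-and-greet ends at 15:25 + 70 min = 16:35.
The headliner ends at 16:35 − 183 min = 13:32.
The intermission starts at 13:32 + 38 min = 14:10.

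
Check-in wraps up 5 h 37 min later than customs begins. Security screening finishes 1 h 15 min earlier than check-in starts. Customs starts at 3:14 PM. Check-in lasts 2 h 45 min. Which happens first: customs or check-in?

Check-in ends at 3:14 PM + 337 min = 8:51 PM.
Check-in starts at 8:51 PM − 165 min = 6:06 PM.
Customs starts at 3:14 PM and check-in starts at 6:06 PM, so customs is first.

customs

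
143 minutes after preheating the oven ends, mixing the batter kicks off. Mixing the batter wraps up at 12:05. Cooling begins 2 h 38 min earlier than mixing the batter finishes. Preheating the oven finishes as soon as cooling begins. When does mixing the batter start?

11:50

Cooling starts at 12:05 − 158 min = 09:27.
So preheating the oven ends at 09:27.
Mixing the batter starts at 09:27 + 143 min = 11:50.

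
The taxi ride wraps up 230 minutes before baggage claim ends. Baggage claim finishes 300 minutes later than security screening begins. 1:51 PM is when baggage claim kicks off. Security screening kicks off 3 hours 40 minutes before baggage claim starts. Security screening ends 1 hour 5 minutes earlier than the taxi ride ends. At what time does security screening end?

10:16 AM

Security screening starts at 1:51 PM − 220 min = 10:11 AM.
Baggage claim ends at 10:11 AM + 300 min = 3:11 PM.
The taxi ride ends at 3:11 PM − 230 min = 11:21 AM.
Security screening ends at 11:21 AM − 65 min = 10:16 AM.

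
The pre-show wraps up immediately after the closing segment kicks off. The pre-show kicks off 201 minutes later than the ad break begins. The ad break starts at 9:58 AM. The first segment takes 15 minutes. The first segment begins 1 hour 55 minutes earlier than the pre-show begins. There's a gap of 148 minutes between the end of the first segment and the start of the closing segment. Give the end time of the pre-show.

The pre-show starts at 9:58 AM + 201 min = 1:19 PM.
The first segment starts at 1:19 PM − 115 min = 11:24 AM.
The first segment ends at 11:24 AM + 15 min = 11:39 AM.
The closing segment starts at 11:39 AM + 148 min = 2:07 PM.
So the pre-show ends at 2:07 PM.

2:07 PM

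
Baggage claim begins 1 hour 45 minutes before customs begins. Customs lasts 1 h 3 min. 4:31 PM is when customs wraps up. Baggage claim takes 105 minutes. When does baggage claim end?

Customs starts at 4:31 PM − 63 min = 3:28 PM.
Baggage claim starts at 3:28 PM − 105 min = 1:43 PM.
Baggage claim ends at 1:43 PM + 105 min = 3:28 PM.

3:28 PM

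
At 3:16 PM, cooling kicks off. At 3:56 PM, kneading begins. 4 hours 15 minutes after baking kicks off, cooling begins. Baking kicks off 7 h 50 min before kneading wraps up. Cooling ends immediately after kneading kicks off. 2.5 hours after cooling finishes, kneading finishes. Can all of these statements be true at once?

No

Cooling ends at 3:56 PM.
Kneading ends at 3:56 PM + 150 min = 6:26 PM.
Baking starts at 6:26 PM − 470 min = 10:36 AM.
Cooling starts at 10:36 AM + 255 min = 2:51 PM.
But cooling is also said to start at 3:16 PM — a 25-minute conflict.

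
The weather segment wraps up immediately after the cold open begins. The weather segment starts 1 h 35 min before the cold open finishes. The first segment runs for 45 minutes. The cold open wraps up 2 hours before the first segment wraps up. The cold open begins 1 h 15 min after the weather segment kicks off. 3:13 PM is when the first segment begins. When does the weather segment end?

The first segment ends at 3:13 PM + 45 min = 3:58 PM.
The cold open ends at 3:58 PM − 120 min = 1:58 PM.
The weather segment starts at 1:58 PM − 95 min = 12:23 PM.
The cold open starts at 12:23 PM + 75 min = 1:38 PM.
So the weather segment ends at 1:38 PM.

1:38 PM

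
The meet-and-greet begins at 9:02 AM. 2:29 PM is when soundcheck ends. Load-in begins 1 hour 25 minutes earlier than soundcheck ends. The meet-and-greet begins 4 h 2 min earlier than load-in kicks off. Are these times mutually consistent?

Load-in starts at 2:29 PM − 85 min = 1:04 PM.
The meet-and-greet starts at 1:04 PM − 242 min = 9:02 AM.
That matches the stated 9:02 AM, so the schedule is consistent.

Yes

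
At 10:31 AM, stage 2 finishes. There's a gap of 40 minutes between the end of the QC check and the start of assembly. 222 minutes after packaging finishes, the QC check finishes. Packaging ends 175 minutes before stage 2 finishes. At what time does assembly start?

11:58 AM

Packaging ends at 10:31 AM − 175 min = 7:36 AM.
The QC check ends at 7:36 AM + 222 min = 11:18 AM.
Assembly starts at 11:18 AM + 40 min = 11:58 AM.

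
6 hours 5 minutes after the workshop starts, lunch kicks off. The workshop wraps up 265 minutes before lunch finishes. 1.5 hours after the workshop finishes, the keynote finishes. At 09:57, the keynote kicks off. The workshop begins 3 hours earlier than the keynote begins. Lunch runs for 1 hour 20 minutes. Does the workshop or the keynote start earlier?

The workshop starts at 09:57 − 180 min = 06:57.
The workshop starts at 06:57 and the keynote starts at 09:57, so the workshop is first.

the workshop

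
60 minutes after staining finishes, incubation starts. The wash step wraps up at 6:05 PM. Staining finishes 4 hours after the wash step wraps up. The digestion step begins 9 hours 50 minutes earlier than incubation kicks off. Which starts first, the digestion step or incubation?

Staining ends at 6:05 PM + 240 min = 10:05 PM.
Incubation starts at 10:05 PM + 60 min = 11:05 PM.
The digestion step starts at 11:05 PM − 590 min = 1:15 PM.
The digestion step starts at 1:15 PM and incubation starts at 11:05 PM, so the digestion step is first.

the digestion step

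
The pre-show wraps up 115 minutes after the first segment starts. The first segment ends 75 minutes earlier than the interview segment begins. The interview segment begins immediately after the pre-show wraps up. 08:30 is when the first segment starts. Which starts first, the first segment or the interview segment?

the first segment

The pre-show ends at 08:30 + 115 min = 10:25.
So the interview segment starts at 10:25.
The first segment starts at 08:30 and the interview segment starts at 10:25, so the first segment is first.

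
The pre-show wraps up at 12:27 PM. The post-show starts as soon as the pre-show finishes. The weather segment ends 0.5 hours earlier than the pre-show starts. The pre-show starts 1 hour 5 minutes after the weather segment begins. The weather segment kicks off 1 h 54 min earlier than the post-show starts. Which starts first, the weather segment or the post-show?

The post-show starts at 12:27 PM.
The weather segment starts at 12:27 PM − 114 min = 10:33 AM.
The weather segment starts at 10:33 AM and the post-show starts at 12:27 PM, so the weather segment is first.

the weather segment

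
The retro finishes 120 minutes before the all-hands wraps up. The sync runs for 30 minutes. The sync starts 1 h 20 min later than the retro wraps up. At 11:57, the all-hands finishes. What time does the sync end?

The retro ends at 11:57 − 120 min = 09:57.
The sync starts at 09:57 + 80 min = 11:17.
The sync ends at 11:17 + 30 min = 11:47.

11:47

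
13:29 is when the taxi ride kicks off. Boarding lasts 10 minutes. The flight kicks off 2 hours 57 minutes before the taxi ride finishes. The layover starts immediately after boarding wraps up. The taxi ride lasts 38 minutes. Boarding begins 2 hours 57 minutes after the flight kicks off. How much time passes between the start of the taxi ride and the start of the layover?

48 minutes

The taxi ride ends at 13:29 + 38 min = 14:07.
The flight starts at 14:07 − 177 min = 11:10.
Boarding starts at 11:10 + 177 min = 14:07.
Boarding ends at 14:07 + 10 min = 14:17.
So the layover starts at 14:17.
From 13:29 to 14:17 is 48 minutes.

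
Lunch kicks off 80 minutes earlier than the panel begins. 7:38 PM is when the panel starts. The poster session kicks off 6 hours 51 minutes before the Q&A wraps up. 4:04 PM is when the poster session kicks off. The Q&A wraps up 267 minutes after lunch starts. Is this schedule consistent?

No

Lunch starts at 7:38 PM − 80 min = 6:18 PM.
The Q&A ends at 6:18 PM + 267 min = 10:45 PM.
The poster session starts at 10:45 PM − 411 min = 3:54 PM.
But the poster session is also said to start at 4:04 PM — a 10-minute conflict.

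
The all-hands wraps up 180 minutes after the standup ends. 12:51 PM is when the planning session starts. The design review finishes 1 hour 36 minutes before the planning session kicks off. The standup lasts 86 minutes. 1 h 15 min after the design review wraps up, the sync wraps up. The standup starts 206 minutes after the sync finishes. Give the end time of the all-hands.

The design review ends at 12:51 PM − 96 min = 11:15 AM.
The sync ends at 11:15 AM + 75 min = 12:30 PM.
The standup starts at 12:30 PM + 206 min = 3:56 PM.
The standup ends at 3:56 PM + 86 min = 5:22 PM.
The all-hands ends at 5:22 PM + 180 min = 8:22 PM.

8:22 PM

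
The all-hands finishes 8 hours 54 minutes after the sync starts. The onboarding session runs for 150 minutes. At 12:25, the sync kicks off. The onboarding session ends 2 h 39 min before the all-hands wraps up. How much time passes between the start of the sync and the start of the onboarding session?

225 minutes

The all-hands ends at 12:25 + 534 min = 21:19.
The onboarding session ends at 21:19 − 159 min = 18:40.
The onboarding session starts at 18:40 − 150 min = 16:10.
From 12:25 to 16:10 is 225 minutes.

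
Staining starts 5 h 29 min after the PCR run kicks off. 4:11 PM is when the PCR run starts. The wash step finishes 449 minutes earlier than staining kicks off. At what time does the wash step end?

Staining starts at 4:11 PM + 329 min = 9:40 PM.
The wash step ends at 9:40 PM − 449 min = 2:11 PM.

2:11 PM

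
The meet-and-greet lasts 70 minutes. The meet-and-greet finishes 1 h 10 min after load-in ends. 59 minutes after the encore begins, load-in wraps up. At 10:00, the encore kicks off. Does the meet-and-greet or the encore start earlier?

the encore

Load-in ends at 10:00 + 59 min = 10:59.
The meet-and-greet ends at 10:59 + 70 min = 12:09.
The meet-and-greet starts at 12:09 − 70 min = 10:59.
The meet-and-greet starts at 10:59 and the encore starts at 10:00, so the encore is first.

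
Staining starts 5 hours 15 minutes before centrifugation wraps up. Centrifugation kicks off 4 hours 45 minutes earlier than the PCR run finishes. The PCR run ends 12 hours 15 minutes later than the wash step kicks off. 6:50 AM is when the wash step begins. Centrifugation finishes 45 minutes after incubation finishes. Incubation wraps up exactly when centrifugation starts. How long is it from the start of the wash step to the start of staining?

3 hours

The PCR run ends at 6:50 AM + 735 min = 7:05 PM.
Centrifugation starts at 7:05 PM − 285 min = 2:20 PM.
So incubation ends at 2:20 PM.
Centrifugation ends at 2:20 PM + 45 min = 3:05 PM.
Staining starts at 3:05 PM − 315 min = 9:50 AM.
From 6:50 AM to 9:50 AM is 3 hours.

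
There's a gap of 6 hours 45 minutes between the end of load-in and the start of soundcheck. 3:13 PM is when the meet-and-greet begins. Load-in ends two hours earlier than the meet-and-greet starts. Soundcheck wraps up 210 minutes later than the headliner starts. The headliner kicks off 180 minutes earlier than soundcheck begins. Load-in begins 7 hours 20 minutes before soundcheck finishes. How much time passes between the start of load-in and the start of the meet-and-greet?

2 hours 5 minutes

Load-in ends at 3:13 PM − 120 min = 1:13 PM.
Soundcheck starts at 1:13 PM + 405 min = 7:58 PM.
The headliner starts at 7:58 PM − 180 min = 4:58 PM.
Soundcheck ends at 4:58 PM + 210 min = 8:28 PM.
Load-in starts at 8:28 PM − 440 min = 1:08 PM.
From 1:08 PM to 3:13 PM is 2 hours 5 minutes.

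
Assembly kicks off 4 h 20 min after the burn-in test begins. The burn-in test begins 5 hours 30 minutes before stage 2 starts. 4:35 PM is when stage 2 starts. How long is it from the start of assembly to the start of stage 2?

The burn-in test starts at 4:35 PM − 330 min = 11:05 AM.
Assembly starts at 11:05 AM + 260 min = 3:25 PM.
From 3:25 PM to 4:35 PM is 70 minutes.

70 minutes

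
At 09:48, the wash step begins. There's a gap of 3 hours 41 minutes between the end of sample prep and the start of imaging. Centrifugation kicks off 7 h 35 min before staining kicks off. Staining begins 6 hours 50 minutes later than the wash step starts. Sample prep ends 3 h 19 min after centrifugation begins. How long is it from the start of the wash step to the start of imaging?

Staining starts at 09:48 + 410 min = 16:38.
Centrifugation starts at 16:38 − 455 min = 09:03.
Sample prep ends at 09:03 + 199 min = 12:22.
Imaging starts at 12:22 + 221 min = 16:03.
From 09:48 to 16:03 is 375 minutes.

375 minutes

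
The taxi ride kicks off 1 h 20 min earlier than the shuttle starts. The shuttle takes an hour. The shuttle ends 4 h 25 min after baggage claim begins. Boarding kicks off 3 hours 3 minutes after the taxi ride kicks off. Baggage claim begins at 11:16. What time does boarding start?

16:24

The shuttle ends at 11:16 + 265 min = 15:41.
The shuttle starts at 15:41 − 60 min = 14:41.
The taxi ride starts at 14:41 − 80 min = 13:21.
Boarding starts at 13:21 + 183 min = 16:24.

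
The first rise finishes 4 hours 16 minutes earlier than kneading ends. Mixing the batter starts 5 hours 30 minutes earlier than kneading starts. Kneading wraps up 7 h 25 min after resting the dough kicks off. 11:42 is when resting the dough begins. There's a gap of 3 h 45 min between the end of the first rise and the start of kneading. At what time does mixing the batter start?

13:06

Kneading ends at 11:42 + 445 min = 19:07.
The first rise ends at 19:07 − 256 min = 14:51.
Kneading starts at 14:51 + 225 min = 18:36.
Mixing the batter starts at 18:36 − 330 min = 13:06.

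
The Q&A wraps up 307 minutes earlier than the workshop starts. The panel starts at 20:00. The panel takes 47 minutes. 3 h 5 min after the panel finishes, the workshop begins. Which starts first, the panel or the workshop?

The panel ends at 20:00 + 47 min = 20:47.
The workshop starts at 20:47 + 185 min = 23:52.
The panel starts at 20:00 and the workshop starts at 23:52, so the panel is first.

the panel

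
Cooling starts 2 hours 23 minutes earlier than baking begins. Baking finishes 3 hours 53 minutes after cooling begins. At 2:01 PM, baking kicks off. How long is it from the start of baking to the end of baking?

1 hour 30 minutes

Cooling starts at 2:01 PM − 143 min = 11:38 AM.
Baking ends at 11:38 AM + 233 min = 3:31 PM.
From 2:01 PM to 3:31 PM is 1 hour 30 minutes.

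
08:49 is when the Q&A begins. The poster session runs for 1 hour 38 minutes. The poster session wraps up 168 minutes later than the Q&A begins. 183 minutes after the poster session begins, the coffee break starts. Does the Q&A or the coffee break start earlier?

The poster session ends at 08:49 + 168 min = 11:37.
The poster session starts at 11:37 − 98 min = 09:59.
The coffee break starts at 09:59 + 183 min = 13:02.
The Q&A starts at 08:49 and the coffee break starts at 13:02, so the Q&A is first.

the Q&A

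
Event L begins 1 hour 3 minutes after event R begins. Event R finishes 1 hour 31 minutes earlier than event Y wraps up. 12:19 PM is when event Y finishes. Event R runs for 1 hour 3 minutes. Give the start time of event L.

Event R ends at 12:19 PM − 91 min = 10:48 AM.
Event R starts at 10:48 AM − 63 min = 9:45 AM.
Event L starts at 9:45 AM + 63 min = 10:48 AM.

10:48 AM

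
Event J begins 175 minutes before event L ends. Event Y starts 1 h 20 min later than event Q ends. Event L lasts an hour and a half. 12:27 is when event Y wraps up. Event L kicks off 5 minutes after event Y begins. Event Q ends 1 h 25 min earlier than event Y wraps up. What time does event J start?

11:02

Event Q ends at 12:27 − 85 min = 11:02.
Event Y starts at 11:02 + 80 min = 12:22.
Event L starts at 12:22 + 5 min = 12:27.
Event L ends at 12:27 + 90 min = 13:57.
Event J starts at 13:57 − 175 min = 11:02.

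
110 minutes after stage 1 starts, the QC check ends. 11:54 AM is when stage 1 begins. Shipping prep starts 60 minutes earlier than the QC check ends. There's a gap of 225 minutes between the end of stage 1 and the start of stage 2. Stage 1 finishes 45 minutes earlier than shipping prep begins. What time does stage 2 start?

3:44 PM

The QC check ends at 11:54 AM + 110 min = 1:44 PM.
Shipping prep starts at 1:44 PM − 60 min = 12:44 PM.
Stage 1 ends at 12:44 PM − 45 min = 11:59 AM.
Stage 2 starts at 11:59 AM + 225 min = 3:44 PM.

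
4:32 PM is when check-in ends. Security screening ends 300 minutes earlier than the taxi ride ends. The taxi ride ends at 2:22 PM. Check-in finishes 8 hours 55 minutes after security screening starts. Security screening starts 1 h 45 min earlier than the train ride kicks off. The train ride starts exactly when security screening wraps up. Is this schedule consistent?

Security screening ends at 2:22 PM − 300 min = 9:22 AM.
So the train ride starts at 9:22 AM.
Security screening starts at 9:22 AM − 105 min = 7:37 AM.
Check-in ends at 7:37 AM + 535 min = 4:32 PM.
That matches the stated 4:32 PM, so the schedule is consistent.

Yes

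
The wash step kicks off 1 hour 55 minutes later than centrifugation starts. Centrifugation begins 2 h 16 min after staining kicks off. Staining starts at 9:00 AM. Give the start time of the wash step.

1:11 PM

Centrifugation starts at 9:00 AM + 136 min = 11:16 AM.
The wash step starts at 11:16 AM + 115 min = 1:11 PM.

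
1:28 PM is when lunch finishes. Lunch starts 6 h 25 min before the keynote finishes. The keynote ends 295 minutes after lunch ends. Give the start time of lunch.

The keynote ends at 1:28 PM + 295 min = 6:23 PM.
Lunch starts at 6:23 PM − 385 min = 11:58 AM.

11:58 AM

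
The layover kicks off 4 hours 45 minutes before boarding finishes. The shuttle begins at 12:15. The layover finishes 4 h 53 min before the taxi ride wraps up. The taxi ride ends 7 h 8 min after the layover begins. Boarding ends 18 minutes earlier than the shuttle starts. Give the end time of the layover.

09:27

Boarding ends at 12:15 − 18 min = 11:57.
The layover starts at 11:57 − 285 min = 07:12.
The taxi ride ends at 07:12 + 428 min = 14:20.
The layover ends at 14:20 − 293 min = 09:27.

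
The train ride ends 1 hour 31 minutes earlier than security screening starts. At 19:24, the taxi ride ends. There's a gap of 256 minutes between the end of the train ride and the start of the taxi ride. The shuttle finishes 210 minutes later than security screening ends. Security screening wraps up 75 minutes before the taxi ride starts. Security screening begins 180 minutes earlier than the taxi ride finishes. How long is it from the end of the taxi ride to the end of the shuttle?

120 minutes

Security screening starts at 19:24 − 180 min = 16:24.
The train ride ends at 16:24 − 91 min = 14:53.
The taxi ride starts at 14:53 + 256 min = 19:09.
Security screening ends at 19:09 − 75 min = 17:54.
The shuttle ends at 17:54 + 210 min = 21:24.
From 19:24 to 21:24 is 120 minutes.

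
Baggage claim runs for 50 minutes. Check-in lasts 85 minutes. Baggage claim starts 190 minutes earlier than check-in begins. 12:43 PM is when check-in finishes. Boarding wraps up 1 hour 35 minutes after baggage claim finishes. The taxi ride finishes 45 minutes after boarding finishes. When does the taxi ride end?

11:18 AM

Check-in starts at 12:43 PM − 85 min = 11:18 AM.
Baggage claim starts at 11:18 AM − 190 min = 8:08 AM.
Baggage claim ends at 8:08 AM + 50 min = 8:58 AM.
Boarding ends at 8:58 AM + 95 min = 10:33 AM.
The taxi ride ends at 10:33 AM + 45 min = 11:18 AM.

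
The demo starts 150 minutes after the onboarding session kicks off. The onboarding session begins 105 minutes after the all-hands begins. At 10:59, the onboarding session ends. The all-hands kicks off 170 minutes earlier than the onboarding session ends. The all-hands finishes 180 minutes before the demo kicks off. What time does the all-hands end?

The all-hands starts at 10:59 − 170 min = 08:09.
The onboarding session starts at 08:09 + 105 min = 09:54.
The demo starts at 09:54 + 150 min = 12:24.
The all-hands ends at 12:24 − 180 min = 09:24.

09:24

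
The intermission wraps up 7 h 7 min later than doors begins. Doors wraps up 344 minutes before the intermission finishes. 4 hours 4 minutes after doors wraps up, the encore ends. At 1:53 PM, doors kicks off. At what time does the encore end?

7:20 PM

The intermission ends at 1:53 PM + 427 min = 9:00 PM.
Doors ends at 9:00 PM − 344 min = 3:16 PM.
The encore ends at 3:16 PM + 244 min = 7:20 PM.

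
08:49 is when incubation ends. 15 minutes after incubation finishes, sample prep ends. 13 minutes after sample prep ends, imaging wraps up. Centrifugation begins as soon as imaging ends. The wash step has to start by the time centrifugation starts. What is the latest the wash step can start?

Sample prep ends at 08:49 + 15 min = 09:04.
Imaging ends at 09:04 + 13 min = 09:17.
So centrifugation starts at 09:17.
The wash step is bounded by centrifugation, so the latest it can start is 09:17.

09:17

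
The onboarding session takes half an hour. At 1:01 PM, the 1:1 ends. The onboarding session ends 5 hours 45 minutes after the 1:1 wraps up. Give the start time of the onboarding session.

6:16 PM

The onboarding session ends at 1:01 PM + 345 min = 6:46 PM.
The onboarding session starts at 6:46 PM − 30 min = 6:16 PM.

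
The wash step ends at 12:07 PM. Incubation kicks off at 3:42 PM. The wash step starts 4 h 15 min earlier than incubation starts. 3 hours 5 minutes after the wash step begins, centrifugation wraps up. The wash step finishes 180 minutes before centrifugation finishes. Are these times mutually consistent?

No

The wash step starts at 3:42 PM − 255 min = 11:27 AM.
Centrifugation ends at 11:27 AM + 185 min = 2:32 PM.
The wash step ends at 2:32 PM − 180 min = 11:32 AM.
But the wash step is also said to end at 12:07 PM — a 35-minute conflict.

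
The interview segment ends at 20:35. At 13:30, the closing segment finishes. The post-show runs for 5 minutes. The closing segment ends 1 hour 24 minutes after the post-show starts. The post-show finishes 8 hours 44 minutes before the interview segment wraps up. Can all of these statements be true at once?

The post-show ends at 20:35 − 524 min = 11:51.
The post-show starts at 11:51 − 5 min = 11:46.
The closing segment ends at 11:46 + 84 min = 13:10.
But the closing segment is also said to end at 13:30 — a 20-minute conflict.

No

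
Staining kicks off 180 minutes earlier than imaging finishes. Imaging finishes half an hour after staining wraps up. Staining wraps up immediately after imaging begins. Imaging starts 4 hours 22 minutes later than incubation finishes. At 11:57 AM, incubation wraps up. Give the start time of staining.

Imaging starts at 11:57 AM + 262 min = 4:19 PM.
So staining ends at 4:19 PM.
Imaging ends at 4:19 PM + 30 min = 4:49 PM.
Staining starts at 4:49 PM − 180 min = 1:49 PM.

1:49 PM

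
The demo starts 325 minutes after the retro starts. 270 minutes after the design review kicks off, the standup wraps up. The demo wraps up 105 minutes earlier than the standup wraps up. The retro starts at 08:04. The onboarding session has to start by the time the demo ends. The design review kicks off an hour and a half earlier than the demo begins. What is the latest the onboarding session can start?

The demo starts at 08:04 + 325 min = 13:29.
The design review starts at 13:29 − 90 min = 11:59.
The standup ends at 11:59 + 270 min = 16:29.
The demo ends at 16:29 − 105 min = 14:44.
The onboarding session is bounded by the demo, so the latest it can start is 14:44.

14:44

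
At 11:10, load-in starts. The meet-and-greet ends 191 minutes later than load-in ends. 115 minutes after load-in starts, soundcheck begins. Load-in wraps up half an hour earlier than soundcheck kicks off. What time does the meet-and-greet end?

Soundcheck starts at 11:10 + 115 min = 13:05.
Load-in ends at 13:05 − 30 min = 12:35.
The meet-and-greet ends at 12:35 + 191 min = 15:46.

15:46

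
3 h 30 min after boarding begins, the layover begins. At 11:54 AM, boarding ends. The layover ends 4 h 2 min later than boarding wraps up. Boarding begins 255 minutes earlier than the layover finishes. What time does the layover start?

The layover ends at 11:54 AM + 242 min = 3:56 PM.
Boarding starts at 3:56 PM − 255 min = 11:41 AM.
The layover starts at 11:41 AM + 210 min = 3:11 PM.

3:11 PM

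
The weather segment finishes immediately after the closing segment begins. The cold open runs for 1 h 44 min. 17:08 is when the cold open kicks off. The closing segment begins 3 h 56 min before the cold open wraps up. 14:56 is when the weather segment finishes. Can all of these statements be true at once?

The cold open ends at 17:08 + 104 min = 18:52.
The closing segment starts at 18:52 − 236 min = 14:56.
So the weather segment ends at 14:56.
That matches the stated 14:56, so the schedule is consistent.

Yes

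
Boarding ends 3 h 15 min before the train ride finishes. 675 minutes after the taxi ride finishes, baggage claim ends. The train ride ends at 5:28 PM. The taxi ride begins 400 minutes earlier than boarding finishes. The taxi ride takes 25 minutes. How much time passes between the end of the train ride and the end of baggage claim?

1 h 45 min

Boarding ends at 5:28 PM − 195 min = 2:13 PM.
The taxi ride starts at 2:13 PM − 400 min = 7:33 AM.
The taxi ride ends at 7:33 AM + 25 min = 7:58 AM.
Baggage claim ends at 7:58 AM + 675 min = 7:13 PM.
From 5:28 PM to 7:13 PM is 1 h 45 min.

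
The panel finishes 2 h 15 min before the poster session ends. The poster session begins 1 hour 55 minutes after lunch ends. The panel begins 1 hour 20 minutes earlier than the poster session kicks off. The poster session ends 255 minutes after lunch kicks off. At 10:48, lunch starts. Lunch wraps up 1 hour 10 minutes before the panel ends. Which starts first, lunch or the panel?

lunch

The poster session ends at 10:48 + 255 min = 15:03.
The panel ends at 15:03 − 135 min = 12:48.
Lunch ends at 12:48 − 70 min = 11:38.
The poster session starts at 11:38 + 115 min = 13:33.
The panel starts at 13:33 − 80 min = 12:13.
Lunch starts at 10:48 and the panel starts at 12:13, so lunch is first.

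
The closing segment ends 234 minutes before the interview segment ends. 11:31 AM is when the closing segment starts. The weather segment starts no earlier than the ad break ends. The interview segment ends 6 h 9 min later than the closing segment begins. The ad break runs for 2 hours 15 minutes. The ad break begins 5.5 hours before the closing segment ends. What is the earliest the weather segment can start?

The interview segment ends at 11:31 AM + 369 min = 5:40 PM.
The closing segment ends at 5:40 PM − 234 min = 1:46 PM.
The ad break starts at 1:46 PM − 330 min = 8:16 AM.
The ad break ends at 8:16 AM + 135 min = 10:31 AM.
The weather segment is bounded by the ad break, so the earliest it can start is 10:31 AM.

10:31 AM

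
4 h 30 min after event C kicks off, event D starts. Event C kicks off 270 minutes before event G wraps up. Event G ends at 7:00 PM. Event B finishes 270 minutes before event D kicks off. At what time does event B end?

Event C starts at 7:00 PM − 270 min = 2:30 PM.
Event D starts at 2:30 PM + 270 min = 7:00 PM.
Event B ends at 7:00 PM − 270 min = 2:30 PM.

2:30 PM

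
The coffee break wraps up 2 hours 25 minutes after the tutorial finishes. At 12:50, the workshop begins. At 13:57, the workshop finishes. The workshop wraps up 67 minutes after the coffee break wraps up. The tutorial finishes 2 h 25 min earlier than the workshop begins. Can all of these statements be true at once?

Yes

The tutorial ends at 12:50 − 145 min = 10:25.
The coffee break ends at 10:25 + 145 min = 12:50.
The workshop ends at 12:50 + 67 min = 13:57.
That matches the stated 13:57, so the schedule is consistent.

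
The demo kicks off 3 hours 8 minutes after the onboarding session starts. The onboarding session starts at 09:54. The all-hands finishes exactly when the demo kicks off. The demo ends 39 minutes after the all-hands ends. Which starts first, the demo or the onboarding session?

the onboarding session

The demo starts at 09:54 + 188 min = 13:02.
The demo starts at 13:02 and the onboarding session starts at 09:54, so the onboarding session is first.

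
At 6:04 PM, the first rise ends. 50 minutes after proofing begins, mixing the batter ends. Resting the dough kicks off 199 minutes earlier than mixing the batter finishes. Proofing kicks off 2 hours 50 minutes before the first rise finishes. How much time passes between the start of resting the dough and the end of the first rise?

5 hours 19 minutes

Proofing starts at 6:04 PM − 170 min = 3:14 PM.
Mixing the batter ends at 3:14 PM + 50 min = 4:04 PM.
Resting the dough starts at 4:04 PM − 199 min = 12:45 PM.
From 12:45 PM to 6:04 PM is 5 hours 19 minutes.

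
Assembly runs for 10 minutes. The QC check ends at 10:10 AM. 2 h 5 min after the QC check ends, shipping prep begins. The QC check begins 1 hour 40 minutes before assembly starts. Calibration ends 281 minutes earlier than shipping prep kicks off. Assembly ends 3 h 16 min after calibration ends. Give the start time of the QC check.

Shipping prep starts at 10:10 AM + 125 min = 12:15 PM.
Calibration ends at 12:15 PM − 281 min = 7:34 AM.
Assembly ends at 7:34 AM + 196 min = 10:50 AM.
Assembly starts at 10:50 AM − 10 min = 10:40 AM.
The QC check starts at 10:40 AM − 100 min = 9:00 AM.

9:00 AM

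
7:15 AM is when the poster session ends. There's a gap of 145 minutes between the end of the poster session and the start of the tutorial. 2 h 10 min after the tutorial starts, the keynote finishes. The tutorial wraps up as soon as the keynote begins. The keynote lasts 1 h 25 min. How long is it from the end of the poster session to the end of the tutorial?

3 h 10 min

The tutorial starts at 7:15 AM + 145 min = 9:40 AM.
The keynote ends at 9:40 AM + 130 min = 11:50 AM.
The keynote starts at 11:50 AM − 85 min = 10:25 AM.
So the tutorial ends at 10:25 AM.
From 7:15 AM to 10:25 AM is 3 h 10 min.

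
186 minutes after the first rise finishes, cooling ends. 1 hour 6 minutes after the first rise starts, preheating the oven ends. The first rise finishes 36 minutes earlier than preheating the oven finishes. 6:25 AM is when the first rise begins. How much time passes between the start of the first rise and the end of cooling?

216 minutes

Preheating the oven ends at 6:25 AM + 66 min = 7:31 AM.
The first rise ends at 7:31 AM − 36 min = 6:55 AM.
Cooling ends at 6:55 AM + 186 min = 10:01 AM.
From 6:25 AM to 10:01 AM is 216 minutes.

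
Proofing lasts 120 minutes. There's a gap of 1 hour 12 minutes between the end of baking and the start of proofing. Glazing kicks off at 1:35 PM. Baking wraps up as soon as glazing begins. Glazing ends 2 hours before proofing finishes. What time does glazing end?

Baking ends at 1:35 PM.
Proofing starts at 1:35 PM + 72 min = 2:47 PM.
Proofing ends at 2:47 PM + 120 min = 4:47 PM.
Glazing ends at 4:47 PM − 120 min = 2:47 PM.

2:47 PM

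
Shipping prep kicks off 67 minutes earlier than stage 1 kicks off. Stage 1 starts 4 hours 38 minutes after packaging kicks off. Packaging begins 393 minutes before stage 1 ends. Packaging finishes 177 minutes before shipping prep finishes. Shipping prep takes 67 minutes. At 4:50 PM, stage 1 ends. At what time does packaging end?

11:58 AM

Packaging starts at 4:50 PM − 393 min = 10:17 AM.
Stage 1 starts at 10:17 AM + 278 min = 2:55 PM.
Shipping prep starts at 2:55 PM − 67 min = 1:48 PM.
Shipping prep ends at 1:48 PM + 67 min = 2:55 PM.
Packaging ends at 2:55 PM − 177 min = 11:58 AM.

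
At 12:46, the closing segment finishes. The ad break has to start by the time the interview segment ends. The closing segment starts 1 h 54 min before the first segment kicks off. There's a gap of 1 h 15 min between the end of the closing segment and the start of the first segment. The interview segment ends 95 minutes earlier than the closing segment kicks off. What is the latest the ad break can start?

10:32

The first segment starts at 12:46 + 75 min = 14:01.
The closing segment starts at 14:01 − 114 min = 12:07.
The interview segment ends at 12:07 − 95 min = 10:32.
The ad break is bounded by the interview segment, so the latest it can start is 10:32.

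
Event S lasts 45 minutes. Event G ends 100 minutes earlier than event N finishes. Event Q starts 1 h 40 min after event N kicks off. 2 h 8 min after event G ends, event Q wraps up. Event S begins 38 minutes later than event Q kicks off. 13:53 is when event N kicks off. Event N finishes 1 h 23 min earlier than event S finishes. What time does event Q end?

Event Q starts at 13:53 + 100 min = 15:33.
Event S starts at 15:33 + 38 min = 16:11.
Event S ends at 16:11 + 45 min = 16:56.
Event N ends at 16:56 − 83 min = 15:33.
Event G ends at 15:33 − 100 min = 13:53.
Event Q ends at 13:53 + 128 min = 16:01.

16:01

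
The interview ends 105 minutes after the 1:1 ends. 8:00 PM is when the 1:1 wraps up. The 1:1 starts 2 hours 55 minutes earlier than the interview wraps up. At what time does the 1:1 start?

6:50 PM

The interview ends at 8:00 PM + 105 min = 9:45 PM.
The 1:1 starts at 9:45 PM − 175 min = 6:50 PM.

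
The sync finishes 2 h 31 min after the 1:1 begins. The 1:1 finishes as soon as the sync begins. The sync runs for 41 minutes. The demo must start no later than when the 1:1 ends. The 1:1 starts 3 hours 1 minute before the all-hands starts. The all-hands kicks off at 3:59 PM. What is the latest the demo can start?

2:48 PM

The 1:1 starts at 3:59 PM − 181 min = 12:58 PM.
The sync ends at 12:58 PM + 151 min = 3:29 PM.
The sync starts at 3:29 PM − 41 min = 2:48 PM.
So the 1:1 ends at 2:48 PM.
The demo is bounded by the 1:1, so the latest it can start is 2:48 PM.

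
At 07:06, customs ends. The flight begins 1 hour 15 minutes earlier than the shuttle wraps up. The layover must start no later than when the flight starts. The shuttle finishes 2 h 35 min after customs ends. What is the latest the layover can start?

08:26

The shuttle ends at 07:06 + 155 min = 09:41.
The flight starts at 09:41 − 75 min = 08:26.
The layover is bounded by the flight, so the latest it can start is 08:26.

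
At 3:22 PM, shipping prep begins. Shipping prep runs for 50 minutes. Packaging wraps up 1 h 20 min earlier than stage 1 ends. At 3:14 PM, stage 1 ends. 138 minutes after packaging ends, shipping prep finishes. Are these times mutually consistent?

Yes

Packaging ends at 3:14 PM − 80 min = 1:54 PM.
Shipping prep ends at 1:54 PM + 138 min = 4:12 PM.
Shipping prep starts at 4:12 PM − 50 min = 3:22 PM.
That matches the stated 3:22 PM, so the schedule is consistent.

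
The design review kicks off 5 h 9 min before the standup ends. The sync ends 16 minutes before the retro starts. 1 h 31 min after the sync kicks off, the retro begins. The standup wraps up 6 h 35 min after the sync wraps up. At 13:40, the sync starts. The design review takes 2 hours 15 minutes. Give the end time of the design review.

18:36

The retro starts at 13:40 + 91 min = 15:11.
The sync ends at 15:11 − 16 min = 14:55.
The standup ends at 14:55 + 395 min = 21:30.
The design review starts at 21:30 − 309 min = 16:21.
The design review ends at 16:21 + 135 min = 18:36.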